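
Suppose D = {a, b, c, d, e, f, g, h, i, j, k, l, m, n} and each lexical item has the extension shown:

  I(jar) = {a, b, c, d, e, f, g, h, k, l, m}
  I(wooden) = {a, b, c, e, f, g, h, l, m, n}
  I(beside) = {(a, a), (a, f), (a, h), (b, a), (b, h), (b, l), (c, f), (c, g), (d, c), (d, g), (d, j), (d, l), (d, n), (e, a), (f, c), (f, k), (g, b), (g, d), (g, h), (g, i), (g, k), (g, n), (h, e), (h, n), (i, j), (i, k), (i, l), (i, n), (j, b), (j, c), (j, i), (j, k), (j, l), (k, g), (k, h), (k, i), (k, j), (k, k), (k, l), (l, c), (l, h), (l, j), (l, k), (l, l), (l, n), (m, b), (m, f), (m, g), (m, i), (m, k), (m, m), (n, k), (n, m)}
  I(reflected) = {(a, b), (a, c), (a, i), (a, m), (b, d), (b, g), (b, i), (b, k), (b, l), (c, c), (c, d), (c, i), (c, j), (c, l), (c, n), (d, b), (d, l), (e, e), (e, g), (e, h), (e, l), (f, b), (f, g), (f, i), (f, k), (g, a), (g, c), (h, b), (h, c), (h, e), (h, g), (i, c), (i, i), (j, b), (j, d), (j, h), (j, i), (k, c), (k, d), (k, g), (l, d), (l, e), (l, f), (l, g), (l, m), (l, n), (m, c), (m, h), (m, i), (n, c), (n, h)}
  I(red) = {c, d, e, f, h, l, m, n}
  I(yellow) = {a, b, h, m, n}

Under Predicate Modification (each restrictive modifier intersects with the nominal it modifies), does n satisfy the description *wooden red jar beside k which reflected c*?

⟦beside k⟧ = {x : ⟨x, k⟩ ∈ ⟦beside⟧} = {f, g, i, j, k, l, m, n}
⟦which reflected c⟧ = {x : ⟨x, c⟩ ∈ ⟦reflected⟧} = {a, c, g, h, i, k, m, n}
⟦jar⟧ = {a, b, c, d, e, f, g, h, k, l, m}
… ∩ ⟦beside k⟧ = {a, b, c, d, e, f, g, h, k, l, m} ∩ {f, g, i, j, k, l, m, n} = {f, g, k, l, m}
… ∩ ⟦which reflected c⟧ = {f, g, k, l, m} ∩ {a, c, g, h, i, k, m, n} = {g, k, m}
… ∩ ⟦wooden⟧ = {g, k, m} ∩ {a, b, c, e, f, g, h, l, m, n} = {g, m}
… ∩ ⟦red⟧ = {g, m} ∩ {c, d, e, f, h, l, m, n} = {m}
⟦wooden red jar beside k which reflected c⟧ = {m}; n ∉ this set.

no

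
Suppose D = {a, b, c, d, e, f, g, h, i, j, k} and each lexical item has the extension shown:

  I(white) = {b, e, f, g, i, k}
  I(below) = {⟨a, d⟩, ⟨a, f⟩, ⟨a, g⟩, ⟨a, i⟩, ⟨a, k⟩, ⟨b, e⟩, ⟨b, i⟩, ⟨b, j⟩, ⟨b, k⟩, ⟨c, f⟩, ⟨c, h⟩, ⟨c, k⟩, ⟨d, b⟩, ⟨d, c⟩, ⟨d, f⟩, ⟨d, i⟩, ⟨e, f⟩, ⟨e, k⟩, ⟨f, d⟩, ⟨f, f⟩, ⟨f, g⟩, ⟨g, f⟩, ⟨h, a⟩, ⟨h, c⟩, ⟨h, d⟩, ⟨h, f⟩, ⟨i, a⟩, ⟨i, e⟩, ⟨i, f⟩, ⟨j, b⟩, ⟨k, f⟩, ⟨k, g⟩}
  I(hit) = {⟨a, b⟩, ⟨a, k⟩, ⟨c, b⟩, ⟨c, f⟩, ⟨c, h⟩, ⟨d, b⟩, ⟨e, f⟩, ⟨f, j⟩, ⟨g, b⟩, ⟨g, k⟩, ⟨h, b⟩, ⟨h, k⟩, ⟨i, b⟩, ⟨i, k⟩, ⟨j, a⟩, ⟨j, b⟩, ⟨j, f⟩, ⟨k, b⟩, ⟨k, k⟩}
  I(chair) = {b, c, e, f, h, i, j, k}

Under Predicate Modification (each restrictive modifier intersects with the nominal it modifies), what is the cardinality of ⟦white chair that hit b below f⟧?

2

⟦that hit b⟧ = {x : ⟨x, b⟩ ∈ ⟦hit⟧} = {a, c, d, g, h, i, j, k}
⟦below f⟧ = {x : ⟨x, f⟩ ∈ ⟦below⟧} = {a, c, d, e, f, g, h, i, k}
⟦chair⟧ = {b, c, e, f, h, i, j, k}
… ∩ ⟦that hit b⟧ = {b, c, e, f, h, i, j, k} ∩ {a, c, d, g, h, i, j, k} = {c, h, i, j, k}
… ∩ ⟦below f⟧ = {c, h, i, j, k} ∩ {a, c, d, e, f, g, h, i, k} = {c, h, i, k}
… ∩ ⟦white⟧ = {c, h, i, k} ∩ {b, e, f, g, i, k} = {i, k}
⟦white chair that hit b below f⟧ = {i, k}, so the cardinality is 2.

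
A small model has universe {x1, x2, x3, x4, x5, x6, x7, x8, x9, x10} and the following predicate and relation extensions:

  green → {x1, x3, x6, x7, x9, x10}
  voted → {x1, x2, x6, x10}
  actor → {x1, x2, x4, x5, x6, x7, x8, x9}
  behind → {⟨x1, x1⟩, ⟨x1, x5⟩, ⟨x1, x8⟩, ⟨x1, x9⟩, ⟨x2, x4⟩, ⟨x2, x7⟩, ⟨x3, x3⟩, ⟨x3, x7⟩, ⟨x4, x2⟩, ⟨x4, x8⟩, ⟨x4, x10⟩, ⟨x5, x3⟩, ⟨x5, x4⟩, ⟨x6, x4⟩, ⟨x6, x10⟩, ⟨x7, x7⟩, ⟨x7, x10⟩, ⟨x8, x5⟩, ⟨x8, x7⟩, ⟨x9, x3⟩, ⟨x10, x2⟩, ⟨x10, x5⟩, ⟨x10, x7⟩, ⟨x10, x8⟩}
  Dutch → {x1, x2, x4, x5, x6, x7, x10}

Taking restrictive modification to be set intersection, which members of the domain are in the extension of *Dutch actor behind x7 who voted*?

{x2}

⟦behind x7⟧ = {x : ⟨x, x7⟩ ∈ ⟦behind⟧} = {x2, x3, x7, x8, x10}
⟦who voted⟧ = ⟦voted⟧ = {x1, x2, x6, x10}
⟦actor⟧ = {x1, x2, x4, x5, x6, x7, x8, x9}
… ∩ ⟦behind x7⟧ = {x1, x2, x4, x5, x6, x7, x8, x9} ∩ {x2, x3, x7, x8, x10} = {x2, x7, x8}
… ∩ ⟦who voted⟧ = {x2, x7, x8} ∩ {x1, x2, x6, x10} = {x2}
… ∩ ⟦Dutch⟧ = {x2} ∩ {x1, x2, x4, x5, x6, x7, x10} = {x2}
So ⟦Dutch actor behind x7 who voted⟧ = {x2}.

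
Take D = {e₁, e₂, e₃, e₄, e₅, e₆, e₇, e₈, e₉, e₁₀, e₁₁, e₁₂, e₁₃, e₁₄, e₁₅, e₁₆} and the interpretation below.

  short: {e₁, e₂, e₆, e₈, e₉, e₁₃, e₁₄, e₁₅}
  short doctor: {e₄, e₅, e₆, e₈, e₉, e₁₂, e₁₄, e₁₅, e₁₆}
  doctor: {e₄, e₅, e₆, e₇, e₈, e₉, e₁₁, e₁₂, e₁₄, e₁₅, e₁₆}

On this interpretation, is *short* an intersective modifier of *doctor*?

no

⟦short⟧ ∩ ⟦doctor⟧ = {e₁, e₂, e₆, e₈, e₉, e₁₃, e₁₄, e₁₅} ∩ {e₄, e₅, e₆, e₇, e₈, e₉, e₁₁, e₁₂, e₁₄, e₁₅, e₁₆} = {e₆, e₈, e₉, e₁₄, e₁₅}
Observed ⟦short doctor⟧ = {e₄, e₅, e₆, e₈, e₉, e₁₂, e₁₄, e₁₅, e₁₆}.
These differ, so the modifier is not intersective in this model.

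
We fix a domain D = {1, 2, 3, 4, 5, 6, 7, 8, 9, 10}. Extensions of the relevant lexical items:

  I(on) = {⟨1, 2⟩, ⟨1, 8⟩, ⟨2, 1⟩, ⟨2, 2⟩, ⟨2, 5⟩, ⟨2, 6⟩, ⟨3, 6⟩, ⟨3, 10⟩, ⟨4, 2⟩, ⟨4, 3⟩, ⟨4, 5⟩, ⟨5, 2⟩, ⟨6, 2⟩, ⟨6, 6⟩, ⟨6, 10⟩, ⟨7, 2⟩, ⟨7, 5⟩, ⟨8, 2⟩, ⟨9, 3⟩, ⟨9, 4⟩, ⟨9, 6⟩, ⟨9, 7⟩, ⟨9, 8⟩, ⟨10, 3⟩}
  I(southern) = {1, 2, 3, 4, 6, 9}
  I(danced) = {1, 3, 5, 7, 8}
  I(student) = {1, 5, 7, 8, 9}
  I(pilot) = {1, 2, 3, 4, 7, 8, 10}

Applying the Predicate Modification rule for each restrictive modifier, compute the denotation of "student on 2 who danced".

{1, 5, 7, 8}

⟦on 2⟧ = {x : ⟨x, 2⟩ ∈ ⟦on⟧} = {1, 2, 4, 5, 6, 7, 8}
⟦who danced⟧ = ⟦danced⟧ = {1, 3, 5, 7, 8}
⟦student⟧ = {1, 5, 7, 8, 9}
… ∩ ⟦on 2⟧ = {1, 5, 7, 8, 9} ∩ {1, 2, 4, 5, 6, 7, 8} = {1, 5, 7, 8}
… ∩ ⟦who danced⟧ = {1, 5, 7, 8} ∩ {1, 3, 5, 7, 8} = {1, 5, 7, 8}
So ⟦student on 2 who danced⟧ = {1, 5, 7, 8}.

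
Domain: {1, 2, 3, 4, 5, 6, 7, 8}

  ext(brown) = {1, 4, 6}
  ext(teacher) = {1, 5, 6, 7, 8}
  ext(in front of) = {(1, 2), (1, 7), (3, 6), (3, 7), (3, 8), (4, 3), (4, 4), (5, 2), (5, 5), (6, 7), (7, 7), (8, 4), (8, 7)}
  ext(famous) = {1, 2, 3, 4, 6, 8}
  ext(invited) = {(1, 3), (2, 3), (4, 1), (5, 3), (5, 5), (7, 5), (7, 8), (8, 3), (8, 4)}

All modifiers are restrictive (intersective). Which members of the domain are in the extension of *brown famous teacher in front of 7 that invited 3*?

⟦in front of 7⟧ = {x : ⟨x, 7⟩ ∈ ⟦in front of⟧} = {1, 3, 6, 7, 8}
⟦that invited 3⟧ = {x : ⟨x, 3⟩ ∈ ⟦invited⟧} = {1, 2, 5, 8}
⟦teacher⟧ = {1, 5, 6, 7, 8}
… ∩ ⟦in front of 7⟧ = {1, 5, 6, 7, 8} ∩ {1, 3, 6, 7, 8} = {1, 6, 7, 8}
… ∩ ⟦that invited 3⟧ = {1, 6, 7, 8} ∩ {1, 2, 5, 8} = {1, 8}
… ∩ ⟦brown⟧ = {1, 8} ∩ {1, 4, 6} = {1}
… ∩ ⟦famous⟧ = {1} ∩ {1, 2, 3, 4, 6, 8} = {1}
So ⟦brown famous teacher in front of 7 that invited 3⟧ = {1}.

{1}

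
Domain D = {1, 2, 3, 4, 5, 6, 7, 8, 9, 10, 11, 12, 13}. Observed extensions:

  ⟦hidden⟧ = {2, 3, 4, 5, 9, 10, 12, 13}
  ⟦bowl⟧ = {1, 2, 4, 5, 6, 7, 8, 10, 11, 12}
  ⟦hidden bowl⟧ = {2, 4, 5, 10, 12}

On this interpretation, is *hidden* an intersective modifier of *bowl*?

yes

⟦hidden⟧ ∩ ⟦bowl⟧ = {2, 3, 4, 5, 9, 10, 12, 13} ∩ {1, 2, 4, 5, 6, 7, 8, 10, 11, 12} = {2, 4, 5, 10, 12}
Observed ⟦hidden bowl⟧ = {2, 4, 5, 10, 12}.
These coincide, so the modifier is intersective here.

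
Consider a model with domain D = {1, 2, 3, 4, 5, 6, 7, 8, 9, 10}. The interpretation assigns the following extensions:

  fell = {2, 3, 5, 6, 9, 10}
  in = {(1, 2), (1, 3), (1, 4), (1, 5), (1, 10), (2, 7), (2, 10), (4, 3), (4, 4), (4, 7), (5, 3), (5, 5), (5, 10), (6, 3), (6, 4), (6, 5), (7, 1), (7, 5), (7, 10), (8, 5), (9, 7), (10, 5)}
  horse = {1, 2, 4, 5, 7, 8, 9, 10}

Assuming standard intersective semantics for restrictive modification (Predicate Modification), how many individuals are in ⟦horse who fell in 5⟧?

2

⟦who fell⟧ = ⟦fell⟧ = {2, 3, 5, 6, 9, 10}
⟦in 5⟧ = {x : ⟨x, 5⟩ ∈ ⟦in⟧} = {1, 5, 6, 7, 8, 10}
⟦horse⟧ = {1, 2, 4, 5, 7, 8, 9, 10}
… ∩ ⟦who fell⟧ = {1, 2, 4, 5, 7, 8, 9, 10} ∩ {2, 3, 5, 6, 9, 10} = {2, 5, 9, 10}
… ∩ ⟦in 5⟧ = {2, 5, 9, 10} ∩ {1, 5, 6, 7, 8, 10} = {5, 10}
⟦horse who fell in 5⟧ = {5, 10}, so the cardinality is 2.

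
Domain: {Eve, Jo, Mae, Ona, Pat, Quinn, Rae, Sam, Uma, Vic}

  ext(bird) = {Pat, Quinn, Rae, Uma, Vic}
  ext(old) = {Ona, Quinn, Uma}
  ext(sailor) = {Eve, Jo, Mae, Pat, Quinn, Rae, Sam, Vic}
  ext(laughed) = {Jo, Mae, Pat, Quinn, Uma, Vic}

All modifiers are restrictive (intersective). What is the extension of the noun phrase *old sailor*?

⟦sailor⟧ = {Eve, Jo, Mae, Pat, Quinn, Rae, Sam, Vic}
… ∩ ⟦old⟧ = {Eve, Jo, Mae, Pat, Quinn, Rae, Sam, Vic} ∩ {Ona, Quinn, Uma} = {Quinn}
So ⟦old sailor⟧ = {Quinn}.

{Quinn}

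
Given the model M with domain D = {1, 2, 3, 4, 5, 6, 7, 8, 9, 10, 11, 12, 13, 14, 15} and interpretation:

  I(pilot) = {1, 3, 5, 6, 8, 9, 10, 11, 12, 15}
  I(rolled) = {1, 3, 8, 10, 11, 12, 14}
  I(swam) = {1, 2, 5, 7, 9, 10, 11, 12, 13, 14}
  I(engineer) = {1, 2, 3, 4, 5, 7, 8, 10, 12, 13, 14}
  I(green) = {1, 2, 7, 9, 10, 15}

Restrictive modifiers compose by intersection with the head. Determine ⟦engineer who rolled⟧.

⟦who rolled⟧ = ⟦rolled⟧ = {1, 3, 8, 10, 11, 12, 14}
⟦engineer⟧ = {1, 2, 3, 4, 5, 7, 8, 10, 12, 13, 14}
… ∩ ⟦who rolled⟧ = {1, 2, 3, 4, 5, 7, 8, 10, 12, 13, 14} ∩ {1, 3, 8, 10, 11, 12, 14} = {1, 3, 8, 10, 12, 14}
So ⟦engineer who rolled⟧ = {1, 3, 8, 10, 12, 14}.

{1, 3, 8, 10, 12, 14}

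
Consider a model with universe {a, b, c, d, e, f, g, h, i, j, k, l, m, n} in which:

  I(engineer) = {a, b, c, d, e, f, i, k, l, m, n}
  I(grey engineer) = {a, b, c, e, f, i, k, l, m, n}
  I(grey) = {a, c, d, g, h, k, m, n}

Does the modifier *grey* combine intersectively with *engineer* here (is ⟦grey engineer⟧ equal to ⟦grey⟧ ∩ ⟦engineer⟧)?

⟦grey⟧ ∩ ⟦engineer⟧ = {a, c, d, g, h, k, m, n} ∩ {a, b, c, d, e, f, i, k, l, m, n} = {a, c, d, k, m, n}
Observed ⟦grey engineer⟧ = {a, b, c, e, f, i, k, l, m, n}.
These differ, so the modifier is not intersective in this model.

no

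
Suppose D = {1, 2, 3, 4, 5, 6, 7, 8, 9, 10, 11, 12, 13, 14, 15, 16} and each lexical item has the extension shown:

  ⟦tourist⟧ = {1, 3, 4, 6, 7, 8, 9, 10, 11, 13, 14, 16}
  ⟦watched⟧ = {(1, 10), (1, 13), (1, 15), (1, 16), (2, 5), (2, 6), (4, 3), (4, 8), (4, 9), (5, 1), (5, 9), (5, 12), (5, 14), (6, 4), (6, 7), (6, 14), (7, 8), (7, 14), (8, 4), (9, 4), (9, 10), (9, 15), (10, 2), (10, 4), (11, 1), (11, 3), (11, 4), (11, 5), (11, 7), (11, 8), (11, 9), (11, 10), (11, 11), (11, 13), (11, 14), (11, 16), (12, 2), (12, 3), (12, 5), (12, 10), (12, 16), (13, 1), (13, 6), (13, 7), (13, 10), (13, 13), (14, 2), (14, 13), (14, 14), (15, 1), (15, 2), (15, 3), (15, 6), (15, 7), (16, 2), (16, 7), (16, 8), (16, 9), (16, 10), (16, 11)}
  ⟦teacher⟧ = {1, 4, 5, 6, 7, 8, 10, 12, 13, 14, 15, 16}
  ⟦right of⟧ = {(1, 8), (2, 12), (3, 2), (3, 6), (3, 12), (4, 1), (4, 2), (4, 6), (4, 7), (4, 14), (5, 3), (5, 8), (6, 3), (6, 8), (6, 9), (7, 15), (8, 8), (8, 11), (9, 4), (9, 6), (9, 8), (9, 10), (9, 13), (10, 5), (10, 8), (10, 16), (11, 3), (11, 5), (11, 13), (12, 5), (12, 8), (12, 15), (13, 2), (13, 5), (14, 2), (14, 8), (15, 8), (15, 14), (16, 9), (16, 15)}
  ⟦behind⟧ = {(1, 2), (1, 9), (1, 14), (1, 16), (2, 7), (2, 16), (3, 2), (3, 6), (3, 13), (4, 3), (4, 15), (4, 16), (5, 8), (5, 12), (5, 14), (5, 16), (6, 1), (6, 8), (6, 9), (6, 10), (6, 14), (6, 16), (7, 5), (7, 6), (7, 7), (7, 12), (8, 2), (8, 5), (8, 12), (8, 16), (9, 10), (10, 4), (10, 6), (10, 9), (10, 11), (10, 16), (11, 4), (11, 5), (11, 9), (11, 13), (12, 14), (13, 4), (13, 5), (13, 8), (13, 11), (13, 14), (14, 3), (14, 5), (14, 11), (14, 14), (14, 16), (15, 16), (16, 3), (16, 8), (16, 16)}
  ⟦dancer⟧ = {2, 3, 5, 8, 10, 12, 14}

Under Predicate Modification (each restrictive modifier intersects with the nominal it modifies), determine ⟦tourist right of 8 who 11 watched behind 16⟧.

{1, 8, 10, 14}

⟦right of 8⟧ = {x : ⟨x, 8⟩ ∈ ⟦right of⟧} = {1, 5, 6, 8, 9, 10, 12, 14, 15}
⟦who 11 watched⟧ = {x : ⟨11, x⟩ ∈ ⟦watched⟧} = {1, 3, 4, 5, 7, 8, 9, 10, 11, 13, 14, 16}
⟦behind 16⟧ = {x : ⟨x, 16⟩ ∈ ⟦behind⟧} = {1, 2, 4, 5, 6, 8, 10, 14, 15, 16}
⟦tourist⟧ = {1, 3, 4, 6, 7, 8, 9, 10, 11, 13, 14, 16}
… ∩ ⟦right of 8⟧ = {1, 3, 4, 6, 7, 8, 9, 10, 11, 13, 14, 16} ∩ {1, 5, 6, 8, 9, 10, 12, 14, 15} = {1, 6, 8, 9, 10, 14}
… ∩ ⟦who 11 watched⟧ = {1, 6, 8, 9, 10, 14} ∩ {1, 3, 4, 5, 7, 8, 9, 10, 11, 13, 14, 16} = {1, 8, 9, 10, 14}
… ∩ ⟦behind 16⟧ = {1, 8, 9, 10, 14} ∩ {1, 2, 4, 5, 6, 8, 10, 14, 15, 16} = {1, 8, 10, 14}
So ⟦tourist right of 8 who 11 watched behind 16⟧ = {1, 8, 10, 14}.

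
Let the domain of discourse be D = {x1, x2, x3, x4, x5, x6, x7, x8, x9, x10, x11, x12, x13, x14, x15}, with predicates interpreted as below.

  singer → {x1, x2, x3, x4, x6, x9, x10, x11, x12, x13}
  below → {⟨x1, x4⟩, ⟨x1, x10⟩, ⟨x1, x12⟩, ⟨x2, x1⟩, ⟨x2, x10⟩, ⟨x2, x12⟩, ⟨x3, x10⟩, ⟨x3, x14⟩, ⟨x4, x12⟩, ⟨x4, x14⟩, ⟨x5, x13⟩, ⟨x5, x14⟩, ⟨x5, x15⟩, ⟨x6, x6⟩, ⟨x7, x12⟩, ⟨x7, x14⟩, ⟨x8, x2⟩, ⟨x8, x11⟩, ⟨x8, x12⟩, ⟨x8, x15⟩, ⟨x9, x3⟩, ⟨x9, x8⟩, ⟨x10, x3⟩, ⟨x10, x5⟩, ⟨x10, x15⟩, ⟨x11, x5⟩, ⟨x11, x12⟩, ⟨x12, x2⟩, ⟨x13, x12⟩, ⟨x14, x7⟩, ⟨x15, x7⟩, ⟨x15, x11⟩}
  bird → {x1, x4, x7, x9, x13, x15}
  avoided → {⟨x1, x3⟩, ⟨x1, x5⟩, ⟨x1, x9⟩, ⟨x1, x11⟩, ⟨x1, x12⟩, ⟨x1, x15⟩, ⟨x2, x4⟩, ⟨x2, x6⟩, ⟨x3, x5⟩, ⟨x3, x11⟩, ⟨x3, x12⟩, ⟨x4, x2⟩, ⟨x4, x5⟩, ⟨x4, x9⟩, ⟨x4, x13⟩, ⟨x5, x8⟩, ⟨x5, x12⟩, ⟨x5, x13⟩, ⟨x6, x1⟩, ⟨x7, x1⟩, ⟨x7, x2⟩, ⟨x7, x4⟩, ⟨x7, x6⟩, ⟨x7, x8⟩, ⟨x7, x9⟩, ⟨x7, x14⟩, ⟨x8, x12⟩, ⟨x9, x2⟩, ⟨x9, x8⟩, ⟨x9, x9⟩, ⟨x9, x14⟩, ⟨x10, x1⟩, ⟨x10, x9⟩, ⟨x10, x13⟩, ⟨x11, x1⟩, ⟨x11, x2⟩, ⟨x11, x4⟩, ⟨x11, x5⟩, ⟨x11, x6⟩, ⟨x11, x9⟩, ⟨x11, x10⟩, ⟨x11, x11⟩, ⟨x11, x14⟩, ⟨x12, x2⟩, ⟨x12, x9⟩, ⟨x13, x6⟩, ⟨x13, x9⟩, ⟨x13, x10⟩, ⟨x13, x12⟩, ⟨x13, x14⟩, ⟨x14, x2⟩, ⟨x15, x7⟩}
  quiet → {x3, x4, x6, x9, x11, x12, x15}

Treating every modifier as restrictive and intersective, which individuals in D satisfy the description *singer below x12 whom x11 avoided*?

⟦below x12⟧ = {x : ⟨x, x12⟩ ∈ ⟦below⟧} = {x1, x2, x4, x7, x8, x11, x13}
⟦whom x11 avoided⟧ = {x : ⟨x11, x⟩ ∈ ⟦avoided⟧} = {x1, x2, x4, x5, x6, x9, x10, x11, x14}
⟦singer⟧ = {x1, x2, x3, x4, x6, x9, x10, x11, x12, x13}
… ∩ ⟦below x12⟧ = {x1, x2, x3, x4, x6, x9, x10, x11, x12, x13} ∩ {x1, x2, x4, x7, x8, x11, x13} = {x1, x2, x4, x11, x13}
… ∩ ⟦whom x11 avoided⟧ = {x1, x2, x4, x11, x13} ∩ {x1, x2, x4, x5, x6, x9, x10, x11, x14} = {x1, x2, x4, x11}
So ⟦singer below x12 whom x11 avoided⟧ = {x1, x2, x4, x11}.

{x1, x2, x4, x11}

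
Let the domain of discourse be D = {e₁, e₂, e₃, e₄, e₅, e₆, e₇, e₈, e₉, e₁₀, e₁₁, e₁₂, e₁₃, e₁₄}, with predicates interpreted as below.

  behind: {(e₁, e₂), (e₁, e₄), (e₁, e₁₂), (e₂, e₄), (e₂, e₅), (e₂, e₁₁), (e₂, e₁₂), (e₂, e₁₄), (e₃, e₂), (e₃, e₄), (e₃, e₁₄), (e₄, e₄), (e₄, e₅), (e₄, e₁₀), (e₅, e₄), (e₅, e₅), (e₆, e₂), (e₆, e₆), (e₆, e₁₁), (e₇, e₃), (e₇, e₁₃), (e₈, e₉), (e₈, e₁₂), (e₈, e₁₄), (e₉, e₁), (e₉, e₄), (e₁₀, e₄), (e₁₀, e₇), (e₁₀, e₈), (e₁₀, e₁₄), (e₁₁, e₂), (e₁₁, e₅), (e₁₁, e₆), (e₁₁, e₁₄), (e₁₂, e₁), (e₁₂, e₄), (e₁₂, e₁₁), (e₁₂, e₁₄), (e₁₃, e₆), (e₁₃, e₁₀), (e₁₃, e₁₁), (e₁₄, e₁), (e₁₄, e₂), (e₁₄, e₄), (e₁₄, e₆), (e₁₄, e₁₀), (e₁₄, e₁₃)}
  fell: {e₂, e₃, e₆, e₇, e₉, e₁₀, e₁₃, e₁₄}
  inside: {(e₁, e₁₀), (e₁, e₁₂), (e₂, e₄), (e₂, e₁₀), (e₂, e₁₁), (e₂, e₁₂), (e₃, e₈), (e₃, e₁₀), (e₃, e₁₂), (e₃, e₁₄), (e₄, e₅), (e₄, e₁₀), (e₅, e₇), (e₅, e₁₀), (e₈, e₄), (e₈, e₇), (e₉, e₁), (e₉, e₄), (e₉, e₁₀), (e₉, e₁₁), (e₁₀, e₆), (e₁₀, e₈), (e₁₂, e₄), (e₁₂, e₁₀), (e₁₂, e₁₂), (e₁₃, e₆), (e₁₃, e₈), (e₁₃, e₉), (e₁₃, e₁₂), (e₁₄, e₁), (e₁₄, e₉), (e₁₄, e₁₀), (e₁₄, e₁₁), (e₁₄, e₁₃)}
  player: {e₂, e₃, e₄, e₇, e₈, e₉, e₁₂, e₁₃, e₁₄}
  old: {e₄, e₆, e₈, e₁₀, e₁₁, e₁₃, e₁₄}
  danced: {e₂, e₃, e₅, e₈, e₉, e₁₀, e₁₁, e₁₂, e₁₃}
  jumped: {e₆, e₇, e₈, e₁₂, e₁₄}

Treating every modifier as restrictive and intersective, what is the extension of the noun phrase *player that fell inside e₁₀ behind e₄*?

⟦that fell⟧ = ⟦fell⟧ = {e₂, e₃, e₆, e₇, e₉, e₁₀, e₁₃, e₁₄}
⟦inside e₁₀⟧ = {x : ⟨x, e₁₀⟩ ∈ ⟦inside⟧} = {e₁, e₂, e₃, e₄, e₅, e₉, e₁₂, e₁₄}
⟦behind e₄⟧ = {x : ⟨x, e₄⟩ ∈ ⟦behind⟧} = {e₁, e₂, e₃, e₄, e₅, e₉, e₁₀, e₁₂, e₁₄}
⟦player⟧ = {e₂, e₃, e₄, e₇, e₈, e₉, e₁₂, e₁₃, e₁₄}
… ∩ ⟦that fell⟧ = {e₂, e₃, e₄, e₇, e₈, e₉, e₁₂, e₁₃, e₁₄} ∩ {e₂, e₃, e₆, e₇, e₉, e₁₀, e₁₃, e₁₄} = {e₂, e₃, e₇, e₉, e₁₃, e₁₄}
… ∩ ⟦inside e₁₀⟧ = {e₂, e₃, e₇, e₉, e₁₃, e₁₄} ∩ {e₁, e₂, e₃, e₄, e₅, e₉, e₁₂, e₁₄} = {e₂, e₃, e₉, e₁₄}
… ∩ ⟦behind e₄⟧ = {e₂, e₃, e₉, e₁₄} ∩ {e₁, e₂, e₃, e₄, e₅, e₉, e₁₀, e₁₂, e₁₄} = {e₂, e₃, e₉, e₁₄}
So ⟦player that fell inside e₁₀ behind e₄⟧ = {e₂, e₃, e₉, e₁₄}.

{e₂, e₃, e₉, e₁₄}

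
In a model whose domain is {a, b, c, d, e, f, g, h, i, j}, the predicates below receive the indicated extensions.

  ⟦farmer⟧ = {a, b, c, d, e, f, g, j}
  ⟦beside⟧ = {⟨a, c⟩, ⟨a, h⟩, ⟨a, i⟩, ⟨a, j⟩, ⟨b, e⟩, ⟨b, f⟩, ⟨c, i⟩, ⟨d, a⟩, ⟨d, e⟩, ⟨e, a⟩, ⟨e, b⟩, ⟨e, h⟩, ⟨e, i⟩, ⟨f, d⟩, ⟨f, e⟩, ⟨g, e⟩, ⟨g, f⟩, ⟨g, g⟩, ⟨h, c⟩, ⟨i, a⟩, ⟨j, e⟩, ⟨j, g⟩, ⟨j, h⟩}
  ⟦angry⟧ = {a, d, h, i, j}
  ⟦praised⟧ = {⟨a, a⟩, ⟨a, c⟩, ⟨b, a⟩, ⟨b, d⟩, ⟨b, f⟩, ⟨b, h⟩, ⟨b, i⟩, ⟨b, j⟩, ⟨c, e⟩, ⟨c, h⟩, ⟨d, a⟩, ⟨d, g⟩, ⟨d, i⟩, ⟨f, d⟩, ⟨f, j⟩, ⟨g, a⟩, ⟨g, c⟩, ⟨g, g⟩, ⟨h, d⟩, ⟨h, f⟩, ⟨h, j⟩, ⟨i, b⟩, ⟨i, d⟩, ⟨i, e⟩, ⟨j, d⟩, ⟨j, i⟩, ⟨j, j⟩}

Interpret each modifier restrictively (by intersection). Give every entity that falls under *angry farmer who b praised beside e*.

{d, j}

⟦who b praised⟧ = {x : ⟨b, x⟩ ∈ ⟦praised⟧} = {a, d, f, h, i, j}
⟦beside e⟧ = {x : ⟨x, e⟩ ∈ ⟦beside⟧} = {b, d, f, g, j}
⟦farmer⟧ = {a, b, c, d, e, f, g, j}
… ∩ ⟦who b praised⟧ = {a, b, c, d, e, f, g, j} ∩ {a, d, f, h, i, j} = {a, d, f, j}
… ∩ ⟦beside e⟧ = {a, d, f, j} ∩ {b, d, f, g, j} = {d, f, j}
… ∩ ⟦angry⟧ = {d, f, j} ∩ {a, d, h, i, j} = {d, j}
So ⟦angry farmer who b praised beside e⟧ = {d, j}.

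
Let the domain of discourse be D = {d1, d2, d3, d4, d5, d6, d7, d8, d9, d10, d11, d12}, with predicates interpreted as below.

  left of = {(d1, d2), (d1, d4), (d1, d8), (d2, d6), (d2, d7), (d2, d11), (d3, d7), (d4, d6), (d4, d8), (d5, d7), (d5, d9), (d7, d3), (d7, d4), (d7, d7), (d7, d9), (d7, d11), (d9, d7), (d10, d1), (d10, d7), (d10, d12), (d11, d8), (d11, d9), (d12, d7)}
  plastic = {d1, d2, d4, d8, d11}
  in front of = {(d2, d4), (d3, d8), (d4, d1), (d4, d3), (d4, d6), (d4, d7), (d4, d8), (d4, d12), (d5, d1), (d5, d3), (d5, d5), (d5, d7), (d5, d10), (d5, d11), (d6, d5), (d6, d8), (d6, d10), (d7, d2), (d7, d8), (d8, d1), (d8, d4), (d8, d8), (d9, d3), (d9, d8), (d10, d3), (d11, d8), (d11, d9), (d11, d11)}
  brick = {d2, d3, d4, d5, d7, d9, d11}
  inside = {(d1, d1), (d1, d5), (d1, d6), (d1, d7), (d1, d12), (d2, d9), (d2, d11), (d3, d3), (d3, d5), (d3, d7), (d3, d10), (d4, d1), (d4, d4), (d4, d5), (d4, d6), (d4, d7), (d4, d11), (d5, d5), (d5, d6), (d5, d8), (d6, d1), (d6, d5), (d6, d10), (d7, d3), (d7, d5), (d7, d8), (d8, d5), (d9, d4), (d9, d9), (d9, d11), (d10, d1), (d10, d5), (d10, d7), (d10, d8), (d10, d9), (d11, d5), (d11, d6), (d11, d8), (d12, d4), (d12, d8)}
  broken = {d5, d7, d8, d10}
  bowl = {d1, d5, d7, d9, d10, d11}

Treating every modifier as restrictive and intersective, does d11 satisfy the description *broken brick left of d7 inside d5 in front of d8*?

no

⟦left of d7⟧ = {x : ⟨x, d7⟩ ∈ ⟦left of⟧} = {d2, d3, d5, d7, d9, d10, d12}
⟦inside d5⟧ = {x : ⟨x, d5⟩ ∈ ⟦inside⟧} = {d1, d3, d4, d5, d6, d7, d8, d10, d11}
⟦in front of d8⟧ = {x : ⟨x, d8⟩ ∈ ⟦in front of⟧} = {d3, d4, d6, d7, d8, d9, d11}
⟦brick⟧ = {d2, d3, d4, d5, d7, d9, d11}
… ∩ ⟦left of d7⟧ = {d2, d3, d4, d5, d7, d9, d11} ∩ {d2, d3, d5, d7, d9, d10, d12} = {d2, d3, d5, d7, d9}
… ∩ ⟦inside d5⟧ = {d2, d3, d5, d7, d9} ∩ {d1, d3, d4, d5, d6, d7, d8, d10, d11} = {d3, d5, d7}
… ∩ ⟦in front of d8⟧ = {d3, d5, d7} ∩ {d3, d4, d6, d7, d8, d9, d11} = {d3, d7}
… ∩ ⟦broken⟧ = {d3, d7} ∩ {d5, d7, d8, d10} = {d7}
⟦broken brick left of d7 inside d5 in front of d8⟧ = {d7}; d11 ∉ this set.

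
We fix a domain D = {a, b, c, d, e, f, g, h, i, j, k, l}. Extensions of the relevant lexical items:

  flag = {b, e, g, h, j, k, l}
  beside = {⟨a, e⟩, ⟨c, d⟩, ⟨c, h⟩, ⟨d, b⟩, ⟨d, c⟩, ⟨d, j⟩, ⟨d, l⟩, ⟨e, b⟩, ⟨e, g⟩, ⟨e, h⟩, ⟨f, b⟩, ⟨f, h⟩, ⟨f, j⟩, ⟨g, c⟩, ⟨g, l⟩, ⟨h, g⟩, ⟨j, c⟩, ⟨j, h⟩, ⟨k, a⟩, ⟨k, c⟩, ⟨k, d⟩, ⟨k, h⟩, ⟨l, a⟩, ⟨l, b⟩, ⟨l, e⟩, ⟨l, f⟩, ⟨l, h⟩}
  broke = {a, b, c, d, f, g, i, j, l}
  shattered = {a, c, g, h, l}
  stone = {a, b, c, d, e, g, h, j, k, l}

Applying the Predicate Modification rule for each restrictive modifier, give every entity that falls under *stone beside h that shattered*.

⟦beside h⟧ = {x : ⟨x, h⟩ ∈ ⟦beside⟧} = {c, e, f, j, k, l}
⟦that shattered⟧ = ⟦shattered⟧ = {a, c, g, h, l}
⟦stone⟧ = {a, b, c, d, e, g, h, j, k, l}
… ∩ ⟦beside h⟧ = {a, b, c, d, e, g, h, j, k, l} ∩ {c, e, f, j, k, l} = {c, e, j, k, l}
… ∩ ⟦that shattered⟧ = {c, e, j, k, l} ∩ {a, c, g, h, l} = {c, l}
So ⟦stone beside h that shattered⟧ = {c, l}.

{c, l}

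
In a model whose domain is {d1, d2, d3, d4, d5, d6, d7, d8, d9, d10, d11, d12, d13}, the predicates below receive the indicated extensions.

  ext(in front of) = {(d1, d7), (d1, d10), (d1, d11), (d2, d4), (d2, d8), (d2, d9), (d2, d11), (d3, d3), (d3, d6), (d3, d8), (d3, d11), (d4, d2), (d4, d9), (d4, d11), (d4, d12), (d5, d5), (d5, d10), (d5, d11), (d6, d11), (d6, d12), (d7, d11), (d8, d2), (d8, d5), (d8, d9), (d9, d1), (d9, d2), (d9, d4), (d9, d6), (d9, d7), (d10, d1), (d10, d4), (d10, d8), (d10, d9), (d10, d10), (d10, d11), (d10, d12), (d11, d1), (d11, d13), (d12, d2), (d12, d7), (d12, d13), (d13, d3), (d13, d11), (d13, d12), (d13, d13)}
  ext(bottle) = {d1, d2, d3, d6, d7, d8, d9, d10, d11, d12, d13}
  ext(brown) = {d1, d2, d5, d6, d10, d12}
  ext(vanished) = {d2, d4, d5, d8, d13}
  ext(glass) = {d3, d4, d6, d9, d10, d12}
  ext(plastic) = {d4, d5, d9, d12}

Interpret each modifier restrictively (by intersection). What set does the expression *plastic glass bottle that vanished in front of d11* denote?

⟦that vanished⟧ = ⟦vanished⟧ = {d2, d4, d5, d8, d13}
⟦in front of d11⟧ = {x : ⟨x, d11⟩ ∈ ⟦in front of⟧} = {d1, d2, d3, d4, d5, d6, d7, d10, d13}
⟦bottle⟧ = {d1, d2, d3, d6, d7, d8, d9, d10, d11, d12, d13}
… ∩ ⟦that vanished⟧ = {d1, d2, d3, d6, d7, d8, d9, d10, d11, d12, d13} ∩ {d2, d4, d5, d8, d13} = {d2, d8, d13}
… ∩ ⟦in front of d11⟧ = {d2, d8, d13} ∩ {d1, d2, d3, d4, d5, d6, d7, d10, d13} = {d2, d13}
… ∩ ⟦plastic⟧ = {d2, d13} ∩ {d4, d5, d9, d12} = ∅
… ∩ ⟦glass⟧ = ∅ ∩ {d3, d4, d6, d9, d10, d12} = ∅
So ⟦plastic glass bottle that vanished in front of d11⟧ = { }.

{ }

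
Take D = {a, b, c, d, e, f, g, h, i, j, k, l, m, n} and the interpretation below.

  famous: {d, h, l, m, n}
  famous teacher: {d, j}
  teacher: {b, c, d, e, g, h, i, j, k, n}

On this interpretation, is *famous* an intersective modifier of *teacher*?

no

⟦famous⟧ ∩ ⟦teacher⟧ = {d, h, l, m, n} ∩ {b, c, d, e, g, h, i, j, k, n} = {d, h, n}
Observed ⟦famous teacher⟧ = {d, j}.
These differ, so the modifier is not intersective in this model.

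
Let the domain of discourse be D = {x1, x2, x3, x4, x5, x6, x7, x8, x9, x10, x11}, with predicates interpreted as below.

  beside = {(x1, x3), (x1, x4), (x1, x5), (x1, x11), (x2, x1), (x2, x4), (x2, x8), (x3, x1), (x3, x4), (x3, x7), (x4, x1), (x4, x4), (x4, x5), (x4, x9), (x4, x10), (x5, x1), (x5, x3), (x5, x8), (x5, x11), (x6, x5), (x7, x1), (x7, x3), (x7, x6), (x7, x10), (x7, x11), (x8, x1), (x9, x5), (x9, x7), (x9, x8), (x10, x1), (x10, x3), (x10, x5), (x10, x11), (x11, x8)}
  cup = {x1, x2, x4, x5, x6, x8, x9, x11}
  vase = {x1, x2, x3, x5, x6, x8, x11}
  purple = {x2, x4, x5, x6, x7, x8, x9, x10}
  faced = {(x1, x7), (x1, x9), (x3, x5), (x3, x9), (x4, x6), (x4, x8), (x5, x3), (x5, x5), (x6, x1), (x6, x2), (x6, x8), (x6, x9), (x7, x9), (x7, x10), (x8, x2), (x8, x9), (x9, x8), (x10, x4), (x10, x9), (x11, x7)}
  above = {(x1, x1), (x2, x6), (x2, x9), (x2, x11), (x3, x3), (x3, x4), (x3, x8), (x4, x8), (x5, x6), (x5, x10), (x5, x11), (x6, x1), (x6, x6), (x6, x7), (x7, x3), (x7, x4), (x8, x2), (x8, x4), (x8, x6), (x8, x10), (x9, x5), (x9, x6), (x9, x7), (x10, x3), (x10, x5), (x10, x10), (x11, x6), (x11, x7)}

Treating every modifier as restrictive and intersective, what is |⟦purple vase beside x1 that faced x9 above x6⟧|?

1

⟦beside x1⟧ = {x : ⟨x, x1⟩ ∈ ⟦beside⟧} = {x2, x3, x4, x5, x7, x8, x10}
⟦that faced x9⟧ = {x : ⟨x, x9⟩ ∈ ⟦faced⟧} = {x1, x3, x6, x7, x8, x10}
⟦above x6⟧ = {x : ⟨x, x6⟩ ∈ ⟦above⟧} = {x2, x5, x6, x8, x9, x11}
⟦vase⟧ = {x1, x2, x3, x5, x6, x8, x11}
… ∩ ⟦beside x1⟧ = {x1, x2, x3, x5, x6, x8, x11} ∩ {x2, x3, x4, x5, x7, x8, x10} = {x2, x3, x5, x8}
… ∩ ⟦that faced x9⟧ = {x2, x3, x5, x8} ∩ {x1, x3, x6, x7, x8, x10} = {x3, x8}
… ∩ ⟦above x6⟧ = {x3, x8} ∩ {x2, x5, x6, x8, x9, x11} = {x8}
… ∩ ⟦purple⟧ = {x8} ∩ {x2, x4, x5, x6, x7, x8, x9, x10} = {x8}
⟦purple vase beside x1 that faced x9 above x6⟧ = {x8}, so the cardinality is 1.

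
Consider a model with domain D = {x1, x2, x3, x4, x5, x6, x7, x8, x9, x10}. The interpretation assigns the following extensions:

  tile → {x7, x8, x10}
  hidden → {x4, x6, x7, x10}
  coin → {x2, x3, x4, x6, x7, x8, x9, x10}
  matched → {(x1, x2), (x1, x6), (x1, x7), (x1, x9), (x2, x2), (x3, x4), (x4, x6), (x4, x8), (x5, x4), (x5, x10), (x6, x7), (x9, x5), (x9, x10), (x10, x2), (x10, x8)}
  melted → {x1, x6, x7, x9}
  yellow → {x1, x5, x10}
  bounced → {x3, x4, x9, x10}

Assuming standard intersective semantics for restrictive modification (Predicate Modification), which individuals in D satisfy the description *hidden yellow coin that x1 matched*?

⟦that x1 matched⟧ = {x : ⟨x1, x⟩ ∈ ⟦matched⟧} = {x2, x6, x7, x9}
⟦coin⟧ = {x2, x3, x4, x6, x7, x8, x9, x10}
… ∩ ⟦that x1 matched⟧ = {x2, x3, x4, x6, x7, x8, x9, x10} ∩ {x2, x6, x7, x9} = {x2, x6, x7, x9}
… ∩ ⟦hidden⟧ = {x2, x6, x7, x9} ∩ {x4, x6, x7, x10} = {x6, x7}
… ∩ ⟦yellow⟧ = {x6, x7} ∩ {x1, x5, x10} = ∅
So ⟦hidden yellow coin that x1 matched⟧ = ∅.

∅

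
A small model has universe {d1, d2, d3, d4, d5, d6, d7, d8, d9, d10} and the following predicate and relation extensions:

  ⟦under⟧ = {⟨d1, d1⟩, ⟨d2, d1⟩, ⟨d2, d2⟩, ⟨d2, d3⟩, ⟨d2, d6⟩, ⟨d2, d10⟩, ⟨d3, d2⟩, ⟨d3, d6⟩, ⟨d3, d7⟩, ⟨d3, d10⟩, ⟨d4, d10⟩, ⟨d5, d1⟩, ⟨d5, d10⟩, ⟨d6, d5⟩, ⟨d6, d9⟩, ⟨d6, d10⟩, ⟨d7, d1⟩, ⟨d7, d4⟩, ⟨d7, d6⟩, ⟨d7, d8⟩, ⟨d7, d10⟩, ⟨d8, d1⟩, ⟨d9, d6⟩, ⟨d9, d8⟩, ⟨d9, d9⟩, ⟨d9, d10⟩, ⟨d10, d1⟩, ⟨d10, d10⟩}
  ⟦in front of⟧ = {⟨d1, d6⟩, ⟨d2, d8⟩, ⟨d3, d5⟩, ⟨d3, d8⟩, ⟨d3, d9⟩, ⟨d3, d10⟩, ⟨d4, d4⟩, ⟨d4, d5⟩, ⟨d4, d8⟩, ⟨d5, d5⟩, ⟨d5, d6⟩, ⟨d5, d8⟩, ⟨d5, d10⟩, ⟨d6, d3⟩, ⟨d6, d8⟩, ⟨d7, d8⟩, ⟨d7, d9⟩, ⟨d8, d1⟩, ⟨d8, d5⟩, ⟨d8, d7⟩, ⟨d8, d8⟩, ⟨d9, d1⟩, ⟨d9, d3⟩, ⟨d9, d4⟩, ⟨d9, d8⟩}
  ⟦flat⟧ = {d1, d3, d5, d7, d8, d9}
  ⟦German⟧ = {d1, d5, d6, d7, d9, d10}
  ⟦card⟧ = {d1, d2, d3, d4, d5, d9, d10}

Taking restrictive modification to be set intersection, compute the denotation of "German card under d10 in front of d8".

{d5, d9}

⟦under d10⟧ = {x : ⟨x, d10⟩ ∈ ⟦under⟧} = {d2, d3, d4, d5, d6, d7, d9, d10}
⟦in front of d8⟧ = {x : ⟨x, d8⟩ ∈ ⟦in front of⟧} = {d2, d3, d4, d5, d6, d7, d8, d9}
⟦card⟧ = {d1, d2, d3, d4, d5, d9, d10}
… ∩ ⟦under d10⟧ = {d1, d2, d3, d4, d5, d9, d10} ∩ {d2, d3, d4, d5, d6, d7, d9, d10} = {d2, d3, d4, d5, d9, d10}
… ∩ ⟦in front of d8⟧ = {d2, d3, d4, d5, d9, d10} ∩ {d2, d3, d4, d5, d6, d7, d8, d9} = {d2, d3, d4, d5, d9}
… ∩ ⟦German⟧ = {d2, d3, d4, d5, d9} ∩ {d1, d5, d6, d7, d9, d10} = {d5, d9}
So ⟦German card under d10 in front of d8⟧ = {d5, d9}.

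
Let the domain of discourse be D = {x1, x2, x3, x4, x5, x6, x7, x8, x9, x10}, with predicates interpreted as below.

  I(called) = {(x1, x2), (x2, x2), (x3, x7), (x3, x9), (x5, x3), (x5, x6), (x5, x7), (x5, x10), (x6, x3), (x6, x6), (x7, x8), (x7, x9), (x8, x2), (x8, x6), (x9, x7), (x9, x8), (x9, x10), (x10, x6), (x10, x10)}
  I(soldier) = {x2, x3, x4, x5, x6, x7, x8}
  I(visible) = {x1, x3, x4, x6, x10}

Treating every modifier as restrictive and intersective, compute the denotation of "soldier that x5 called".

⟦that x5 called⟧ = {x : ⟨x5, x⟩ ∈ ⟦called⟧} = {x3, x6, x7, x10}
⟦soldier⟧ = {x2, x3, x4, x5, x6, x7, x8}
… ∩ ⟦that x5 called⟧ = {x2, x3, x4, x5, x6, x7, x8} ∩ {x3, x6, x7, x10} = {x3, x6, x7}
So ⟦soldier that x5 called⟧ = {x3, x6, x7}.

{x3, x6, x7}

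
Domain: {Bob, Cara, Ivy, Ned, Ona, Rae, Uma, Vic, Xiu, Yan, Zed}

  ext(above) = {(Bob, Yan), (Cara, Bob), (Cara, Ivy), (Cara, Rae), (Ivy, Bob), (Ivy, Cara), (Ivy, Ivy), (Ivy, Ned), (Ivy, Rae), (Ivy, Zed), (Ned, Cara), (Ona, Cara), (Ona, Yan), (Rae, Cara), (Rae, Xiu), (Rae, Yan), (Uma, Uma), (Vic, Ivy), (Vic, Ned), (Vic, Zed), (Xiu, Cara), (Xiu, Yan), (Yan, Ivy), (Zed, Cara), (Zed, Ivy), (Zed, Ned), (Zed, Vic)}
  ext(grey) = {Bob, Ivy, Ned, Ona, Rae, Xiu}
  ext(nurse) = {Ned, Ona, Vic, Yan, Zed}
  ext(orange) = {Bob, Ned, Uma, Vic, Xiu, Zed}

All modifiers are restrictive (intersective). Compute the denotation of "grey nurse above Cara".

{Ned, Ona}

⟦above Cara⟧ = {x : ⟨x, Cara⟩ ∈ ⟦above⟧} = {Ivy, Ned, Ona, Rae, Xiu, Zed}
⟦nurse⟧ = {Ned, Ona, Vic, Yan, Zed}
… ∩ ⟦above Cara⟧ = {Ned, Ona, Vic, Yan, Zed} ∩ {Ivy, Ned, Ona, Rae, Xiu, Zed} = {Ned, Ona, Zed}
… ∩ ⟦grey⟧ = {Ned, Ona, Zed} ∩ {Bob, Ivy, Ned, Ona, Rae, Xiu} = {Ned, Ona}
So ⟦grey nurse above Cara⟧ = {Ned, Ona}.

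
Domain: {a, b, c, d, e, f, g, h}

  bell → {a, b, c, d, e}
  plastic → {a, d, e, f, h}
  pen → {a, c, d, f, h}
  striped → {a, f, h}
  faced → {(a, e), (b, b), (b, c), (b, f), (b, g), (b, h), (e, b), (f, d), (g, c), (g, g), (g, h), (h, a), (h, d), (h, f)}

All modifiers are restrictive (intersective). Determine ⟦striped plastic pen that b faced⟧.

⟦that b faced⟧ = {x : ⟨b, x⟩ ∈ ⟦faced⟧} = {b, c, f, g, h}
⟦pen⟧ = {a, c, d, f, h}
… ∩ ⟦that b faced⟧ = {a, c, d, f, h} ∩ {b, c, f, g, h} = {c, f, h}
… ∩ ⟦striped⟧ = {c, f, h} ∩ {a, f, h} = {f, h}
… ∩ ⟦plastic⟧ = {f, h} ∩ {a, d, e, f, h} = {f, h}
So ⟦striped plastic pen that b faced⟧ = {f, h}.

{f, h}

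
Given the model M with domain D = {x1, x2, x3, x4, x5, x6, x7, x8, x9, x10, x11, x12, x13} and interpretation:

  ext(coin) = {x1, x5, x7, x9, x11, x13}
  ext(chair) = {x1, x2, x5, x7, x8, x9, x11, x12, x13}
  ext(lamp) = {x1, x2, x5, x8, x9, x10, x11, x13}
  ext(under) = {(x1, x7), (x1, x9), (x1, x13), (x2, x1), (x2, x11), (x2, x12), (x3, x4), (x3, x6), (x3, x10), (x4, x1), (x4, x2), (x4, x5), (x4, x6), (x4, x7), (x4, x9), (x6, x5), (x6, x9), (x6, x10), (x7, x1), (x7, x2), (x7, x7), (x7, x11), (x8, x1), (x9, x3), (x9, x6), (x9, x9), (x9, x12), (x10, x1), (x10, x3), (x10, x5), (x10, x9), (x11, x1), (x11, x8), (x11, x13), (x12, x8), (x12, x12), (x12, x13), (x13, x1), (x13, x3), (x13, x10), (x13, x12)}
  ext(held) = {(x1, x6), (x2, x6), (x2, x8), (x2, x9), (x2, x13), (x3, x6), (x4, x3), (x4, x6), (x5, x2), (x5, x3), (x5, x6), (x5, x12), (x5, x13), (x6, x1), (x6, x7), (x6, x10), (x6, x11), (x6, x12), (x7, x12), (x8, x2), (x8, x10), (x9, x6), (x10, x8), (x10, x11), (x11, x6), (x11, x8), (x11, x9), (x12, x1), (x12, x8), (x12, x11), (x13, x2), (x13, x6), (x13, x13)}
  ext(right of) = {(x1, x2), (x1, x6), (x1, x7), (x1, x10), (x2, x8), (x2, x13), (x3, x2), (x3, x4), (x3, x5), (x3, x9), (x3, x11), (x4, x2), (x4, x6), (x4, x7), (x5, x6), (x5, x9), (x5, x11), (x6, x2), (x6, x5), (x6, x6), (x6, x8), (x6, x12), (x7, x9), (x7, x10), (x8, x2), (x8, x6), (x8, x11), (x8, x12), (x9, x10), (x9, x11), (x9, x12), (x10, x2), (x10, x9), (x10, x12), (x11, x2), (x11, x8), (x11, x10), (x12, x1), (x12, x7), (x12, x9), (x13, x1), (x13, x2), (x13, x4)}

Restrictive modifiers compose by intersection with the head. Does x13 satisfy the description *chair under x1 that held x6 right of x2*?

⟦under x1⟧ = {x : ⟨x, x1⟩ ∈ ⟦under⟧} = {x2, x4, x7, x8, x10, x11, x13}
⟦that held x6⟧ = {x : ⟨x, x6⟩ ∈ ⟦held⟧} = {x1, x2, x3, x4, x5, x9, x11, x13}
⟦right of x2⟧ = {x : ⟨x, x2⟩ ∈ ⟦right of⟧} = {x1, x3, x4, x6, x8, x10, x11, x13}
⟦chair⟧ = {x1, x2, x5, x7, x8, x9, x11, x12, x13}
… ∩ ⟦under x1⟧ = {x1, x2, x5, x7, x8, x9, x11, x12, x13} ∩ {x2, x4, x7, x8, x10, x11, x13} = {x2, x7, x8, x11, x13}
… ∩ ⟦that held x6⟧ = {x2, x7, x8, x11, x13} ∩ {x1, x2, x3, x4, x5, x9, x11, x13} = {x2, x11, x13}
… ∩ ⟦right of x2⟧ = {x2, x11, x13} ∩ {x1, x3, x4, x6, x8, x10, x11, x13} = {x11, x13}
⟦chair under x1 that held x6 right of x2⟧ = {x11, x13}; x13 ∈ this set.

yes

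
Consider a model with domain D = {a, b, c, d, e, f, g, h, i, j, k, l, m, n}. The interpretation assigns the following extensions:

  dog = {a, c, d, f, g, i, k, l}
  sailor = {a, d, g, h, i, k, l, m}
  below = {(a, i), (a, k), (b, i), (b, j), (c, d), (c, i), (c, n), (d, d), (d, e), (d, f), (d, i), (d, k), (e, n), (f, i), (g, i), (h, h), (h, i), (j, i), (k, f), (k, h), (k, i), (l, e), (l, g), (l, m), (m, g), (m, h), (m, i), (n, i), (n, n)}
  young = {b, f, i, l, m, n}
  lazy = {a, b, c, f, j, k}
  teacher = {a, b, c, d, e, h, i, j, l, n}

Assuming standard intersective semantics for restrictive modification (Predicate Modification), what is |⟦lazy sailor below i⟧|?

2

⟦below i⟧ = {x : ⟨x, i⟩ ∈ ⟦below⟧} = {a, b, c, d, f, g, h, j, k, m, n}
⟦sailor⟧ = {a, d, g, h, i, k, l, m}
… ∩ ⟦below i⟧ = {a, d, g, h, i, k, l, m} ∩ {a, b, c, d, f, g, h, j, k, m, n} = {a, d, g, h, k, m}
… ∩ ⟦lazy⟧ = {a, d, g, h, k, m} ∩ {a, b, c, f, j, k} = {a, k}
⟦lazy sailor below i⟧ = {a, k}, so the cardinality is 2.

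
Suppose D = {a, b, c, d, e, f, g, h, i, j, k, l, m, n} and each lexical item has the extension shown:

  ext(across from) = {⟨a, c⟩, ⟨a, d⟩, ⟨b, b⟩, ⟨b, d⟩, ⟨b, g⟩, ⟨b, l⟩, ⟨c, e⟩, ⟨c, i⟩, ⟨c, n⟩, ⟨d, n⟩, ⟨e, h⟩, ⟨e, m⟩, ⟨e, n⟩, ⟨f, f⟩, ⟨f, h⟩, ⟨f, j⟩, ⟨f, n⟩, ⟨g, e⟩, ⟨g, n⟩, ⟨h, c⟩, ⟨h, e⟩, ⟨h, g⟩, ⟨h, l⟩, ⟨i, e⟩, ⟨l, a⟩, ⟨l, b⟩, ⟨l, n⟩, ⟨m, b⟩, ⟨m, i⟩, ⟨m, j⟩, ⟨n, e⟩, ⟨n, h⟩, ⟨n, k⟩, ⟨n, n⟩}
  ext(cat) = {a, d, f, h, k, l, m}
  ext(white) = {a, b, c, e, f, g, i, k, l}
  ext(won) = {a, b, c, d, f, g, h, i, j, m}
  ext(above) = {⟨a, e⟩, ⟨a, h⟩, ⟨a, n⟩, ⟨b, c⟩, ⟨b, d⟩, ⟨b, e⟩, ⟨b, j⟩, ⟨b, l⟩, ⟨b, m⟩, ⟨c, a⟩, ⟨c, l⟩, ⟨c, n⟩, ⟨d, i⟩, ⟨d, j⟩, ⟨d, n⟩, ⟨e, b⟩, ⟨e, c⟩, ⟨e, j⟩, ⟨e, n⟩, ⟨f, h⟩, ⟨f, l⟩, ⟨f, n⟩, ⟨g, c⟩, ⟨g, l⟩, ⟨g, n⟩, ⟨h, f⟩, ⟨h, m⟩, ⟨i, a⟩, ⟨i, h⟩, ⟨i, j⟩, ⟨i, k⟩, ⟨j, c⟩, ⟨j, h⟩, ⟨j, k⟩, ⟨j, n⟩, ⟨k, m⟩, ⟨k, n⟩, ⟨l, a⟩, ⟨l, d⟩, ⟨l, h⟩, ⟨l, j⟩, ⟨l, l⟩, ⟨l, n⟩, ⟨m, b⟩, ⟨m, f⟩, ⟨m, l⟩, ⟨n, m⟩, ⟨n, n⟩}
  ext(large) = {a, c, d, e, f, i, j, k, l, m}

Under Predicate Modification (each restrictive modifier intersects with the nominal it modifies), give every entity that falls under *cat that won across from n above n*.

⟦that won⟧ = ⟦won⟧ = {a, b, c, d, f, g, h, i, j, m}
⟦across from n⟧ = {x : ⟨x, n⟩ ∈ ⟦across from⟧} = {c, d, e, f, g, l, n}
⟦above n⟧ = {x : ⟨x, n⟩ ∈ ⟦above⟧} = {a, c, d, e, f, g, j, k, l, n}
⟦cat⟧ = {a, d, f, h, k, l, m}
… ∩ ⟦that won⟧ = {a, d, f, h, k, l, m} ∩ {a, b, c, d, f, g, h, i, j, m} = {a, d, f, h, m}
… ∩ ⟦across from n⟧ = {a, d, f, h, m} ∩ {c, d, e, f, g, l, n} = {d, f}
… ∩ ⟦above n⟧ = {d, f} ∩ {a, c, d, e, f, g, j, k, l, n} = {d, f}
So ⟦cat that won across from n above n⟧ = {d, f}.

{d, f}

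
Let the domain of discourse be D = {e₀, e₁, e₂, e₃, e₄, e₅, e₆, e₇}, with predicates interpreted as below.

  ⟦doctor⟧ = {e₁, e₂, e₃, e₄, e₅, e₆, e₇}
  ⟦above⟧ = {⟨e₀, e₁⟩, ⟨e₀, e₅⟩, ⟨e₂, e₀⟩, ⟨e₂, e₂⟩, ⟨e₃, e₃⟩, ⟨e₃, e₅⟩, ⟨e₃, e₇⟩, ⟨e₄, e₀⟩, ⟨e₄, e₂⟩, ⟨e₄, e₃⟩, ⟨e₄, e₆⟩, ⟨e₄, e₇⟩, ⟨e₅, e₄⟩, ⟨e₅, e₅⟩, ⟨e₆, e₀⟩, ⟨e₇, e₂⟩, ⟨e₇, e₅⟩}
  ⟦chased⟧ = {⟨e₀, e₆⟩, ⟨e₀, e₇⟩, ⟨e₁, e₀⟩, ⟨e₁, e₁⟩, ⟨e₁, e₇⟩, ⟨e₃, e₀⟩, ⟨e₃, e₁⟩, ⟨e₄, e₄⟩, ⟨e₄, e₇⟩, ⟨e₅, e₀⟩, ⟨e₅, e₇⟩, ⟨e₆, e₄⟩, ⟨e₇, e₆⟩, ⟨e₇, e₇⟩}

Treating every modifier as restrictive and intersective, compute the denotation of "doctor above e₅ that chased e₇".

{e₅, e₇}

⟦above e₅⟧ = {x : ⟨x, e₅⟩ ∈ ⟦above⟧} = {e₀, e₃, e₅, e₇}
⟦that chased e₇⟧ = {x : ⟨x, e₇⟩ ∈ ⟦chased⟧} = {e₀, e₁, e₄, e₅, e₇}
⟦doctor⟧ = {e₁, e₂, e₃, e₄, e₅, e₆, e₇}
… ∩ ⟦above e₅⟧ = {e₁, e₂, e₃, e₄, e₅, e₆, e₇} ∩ {e₀, e₃, e₅, e₇} = {e₃, e₅, e₇}
… ∩ ⟦that chased e₇⟧ = {e₃, e₅, e₇} ∩ {e₀, e₁, e₄, e₅, e₇} = {e₅, e₇}
So ⟦doctor above e₅ that chased e₇⟧ = {e₅, e₇}.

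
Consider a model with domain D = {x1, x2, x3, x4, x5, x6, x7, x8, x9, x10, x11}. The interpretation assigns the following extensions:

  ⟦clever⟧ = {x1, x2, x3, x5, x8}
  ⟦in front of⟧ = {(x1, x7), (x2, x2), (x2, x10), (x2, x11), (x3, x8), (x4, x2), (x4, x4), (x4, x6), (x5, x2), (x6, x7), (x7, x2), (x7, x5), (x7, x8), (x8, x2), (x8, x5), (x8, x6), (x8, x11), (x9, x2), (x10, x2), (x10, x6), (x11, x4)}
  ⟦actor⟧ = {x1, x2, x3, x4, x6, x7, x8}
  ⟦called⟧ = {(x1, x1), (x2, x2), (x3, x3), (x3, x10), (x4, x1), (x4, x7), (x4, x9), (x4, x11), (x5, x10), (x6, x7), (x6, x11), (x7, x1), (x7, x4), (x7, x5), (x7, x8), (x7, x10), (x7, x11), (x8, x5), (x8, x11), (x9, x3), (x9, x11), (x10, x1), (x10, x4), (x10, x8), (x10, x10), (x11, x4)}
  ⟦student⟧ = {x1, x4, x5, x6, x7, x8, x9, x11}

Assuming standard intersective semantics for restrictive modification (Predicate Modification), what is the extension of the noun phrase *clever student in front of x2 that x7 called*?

⟦in front of x2⟧ = {x : ⟨x, x2⟩ ∈ ⟦in front of⟧} = {x2, x4, x5, x7, x8, x9, x10}
⟦that x7 called⟧ = {x : ⟨x7, x⟩ ∈ ⟦called⟧} = {x1, x4, x5, x8, x10, x11}
⟦student⟧ = {x1, x4, x5, x6, x7, x8, x9, x11}
… ∩ ⟦in front of x2⟧ = {x1, x4, x5, x6, x7, x8, x9, x11} ∩ {x2, x4, x5, x7, x8, x9, x10} = {x4, x5, x7, x8, x9}
… ∩ ⟦that x7 called⟧ = {x4, x5, x7, x8, x9} ∩ {x1, x4, x5, x8, x10, x11} = {x4, x5, x8}
… ∩ ⟦clever⟧ = {x4, x5, x8} ∩ {x1, x2, x3, x5, x8} = {x5, x8}
So ⟦clever student in front of x2 that x7 called⟧ = {x5, x8}.

{x5, x8}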